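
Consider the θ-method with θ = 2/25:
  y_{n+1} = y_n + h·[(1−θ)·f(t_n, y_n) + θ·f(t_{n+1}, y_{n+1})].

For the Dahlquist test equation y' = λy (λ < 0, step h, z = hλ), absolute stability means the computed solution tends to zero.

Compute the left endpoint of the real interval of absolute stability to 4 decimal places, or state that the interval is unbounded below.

z* = -2.3810.

With y'=λy (z=hλ):
  y_{n+1} = y_n + z·[23/25·y_n + 2/25·y_{n+1}] ⇒ (1 − 2/25z)y_{n+1} = (1 + 23/25z)y_n
  R(z) = (1 + 23/25z)/(1 − 2/25z).

Find x<0 with |R(x)|<1.
x=-0.75: |R|=0.2925
R=−1: 1+23/25x = −1+2/25x ⇒ -21/25x=2 ⇒ x=2/(-21/25)=-2.3810
Confirm numerically:
  x=-2.126: |R|=0.81697 <1
  x=-1.538: |R|=0.36950 <1
  x=-1.346: |R|=0.21515 <1
  x=-1.241: |R|=0.12892 <1
  x=-2.777: |R|=1.27221 >1
  x=-2.599: |R|=1.15163 >1
Interval (-2.3810, 0).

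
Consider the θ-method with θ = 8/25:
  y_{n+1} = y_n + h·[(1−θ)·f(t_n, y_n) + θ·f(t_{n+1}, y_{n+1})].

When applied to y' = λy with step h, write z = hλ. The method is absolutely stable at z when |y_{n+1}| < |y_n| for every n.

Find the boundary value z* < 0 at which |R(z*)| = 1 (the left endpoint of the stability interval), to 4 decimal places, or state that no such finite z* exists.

z* = -5.5556.

Test eqn y'=λy, z=hλ:
  y_{n+1} = y_n + z·[17/25·y_n + 8/25·y_{n+1}] ⇒ (1 − 8/25z)y_{n+1} = (1 + 17/25z)y_n
  so R(z) = (1 + 17/25z)/(1 − 8/25z).

Solve |R(x)|<1 on ℝ⁻.
x=-1.35: |R|=0.0573
R=−1: 1+17/25x = −1+8/25x ⇒ -9/25x=2 ⇒ x=2/(-9/25)=-5.5556
Confirm numerically:
  x=-4.669: |R|=0.87203 <1
  x=-3.450: |R|=0.63973 <1
  x=-2.874: |R|=0.49712 <1
  x=-5.998: |R|=1.05456 >1
  x=-5.995: |R|=1.05421 >1
  x=-5.790: |R|=1.02958 >1
Stable set (-5.5556, 0).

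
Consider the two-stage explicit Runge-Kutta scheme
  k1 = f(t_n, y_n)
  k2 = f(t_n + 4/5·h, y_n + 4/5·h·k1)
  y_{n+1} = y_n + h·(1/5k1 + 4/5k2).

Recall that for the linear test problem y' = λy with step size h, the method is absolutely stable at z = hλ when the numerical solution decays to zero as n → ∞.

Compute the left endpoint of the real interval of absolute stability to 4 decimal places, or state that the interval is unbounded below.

On y'=λy, z=hλ:
  k1=λy_n ⇒ h·k1=z·y_n;  k2=λ(1+4/5z)y_n ⇒ h·k2=z(1+4/5z)y_n
  y_{n+1}/y_n = 1 + 1/5z + 4/5z(1+4/5z) = 1 + z + 16/25z²
  Hence R(z) = 1 + z + 16/25z².

Find x<0 with |R(x)|<1.
x=-1.35: |R|=0.8164
R=1: x+16/25x²=0 ⇒ x=−25/16=-1.5625; min R=1−1/(4·16/25)=0.6094>−1
Confirm numerically:
  x=-1.530: |R|=0.96818 <1
  x=-1.024: |R|=0.64709 <1
  x=-0.779: |R|=0.60938 <1
  x=-1.967: |R|=1.50922 >1
  x=-1.684: |R|=1.13095 >1
Stable set (-1.5625, 0).

z* = -1.5625.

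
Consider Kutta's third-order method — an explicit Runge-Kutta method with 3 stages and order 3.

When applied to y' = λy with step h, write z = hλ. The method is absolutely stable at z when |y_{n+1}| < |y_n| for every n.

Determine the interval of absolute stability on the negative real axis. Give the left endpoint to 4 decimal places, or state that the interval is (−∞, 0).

z∈(-2.5127,0).

With y'=λy (z=hλ):
  order 3, 3-stage ⇒ R(z)=1+z+z^2/2+z^3/6
  (e.g. R(-0.3)=0.74050, |R|=0.74050)

Boundary: |R(x)|=1, x<0.
x=-0.3: |R|=0.7405
|R(-2.51)|=0.9955 |R(-1.42)|=0.1110 |R(-0.97)|=0.3483
Bisect:
  x_lo=-3.1291 |R|=2.3398  x_hi=-0.1802 |R|=0.8351
  mid=-1.65464 |R|=0.04075 →hi
  mid=-2.39188 |R|=0.81203 →hi
  mid=-2.76050 |R|=1.45631 →lo
  mid=-2.57619 |R|=1.10740 →lo
  mid=-2.48403 |R|=0.95341 →hi
  mid=-2.53011 |R|=1.02878 →lo
  mid=-2.50707 |R|=0.99070 →hi
  ...
  [-2.51283,-2.51265] ⇒ x*=-2.5127
Stable set (-2.5127, 0).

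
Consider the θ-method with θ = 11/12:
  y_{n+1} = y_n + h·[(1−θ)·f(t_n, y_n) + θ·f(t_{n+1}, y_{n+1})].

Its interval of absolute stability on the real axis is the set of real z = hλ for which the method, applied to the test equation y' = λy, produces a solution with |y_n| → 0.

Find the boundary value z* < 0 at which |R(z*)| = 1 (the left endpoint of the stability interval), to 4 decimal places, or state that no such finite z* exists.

Set f=λy, z=hλ:
  y_{n+1} = y_n + z·[1/12·y_n + 11/12·y_{n+1}] ⇒ (1 − 11/12z)y_{n+1} = (1 + 1/12z)y_n
  Hence R(z) = (1 + 1/12z)/(1 − 11/12z).

Boundary: |R(x)|=1, x<0.
x=-1.11: |R|=0.4498
x=-2: |R|=0.2941
x=-10: |R|=0.0164
x=-100: |R|=0.0791
θ=11/12≥1/2 ⇒ |1+1/12x|<|1−11/12x| ∀x<0 ⇒ interval (−∞,0).

(−∞, 0) — no finite endpoint.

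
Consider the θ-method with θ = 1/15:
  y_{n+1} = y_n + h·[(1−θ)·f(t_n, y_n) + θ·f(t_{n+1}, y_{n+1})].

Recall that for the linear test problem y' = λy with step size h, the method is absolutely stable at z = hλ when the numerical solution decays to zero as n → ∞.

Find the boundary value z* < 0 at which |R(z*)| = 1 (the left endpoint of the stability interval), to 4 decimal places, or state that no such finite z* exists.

Set f=λy, z=hλ:
  y_{n+1} = y_n + z·[14/15·y_n + 1/15·y_{n+1}] ⇒ (1 − 1/15z)y_{n+1} = (1 + 14/15z)y_n
  so R(z) = (1 + 14/15z)/(1 − 1/15z).

Boundary: |R(x)|=1, x<0.
x=-1.52: |R|=0.3801
R=−1: 1+14/15x = −1+1/15x ⇒ -13/15x=2 ⇒ x=2/(-13/15)=-2.3077
Confirm numerically:
  x=-2.066: |R|=0.81589 <1
  x=-2.058: |R|=0.80971 <1
  x=-1.285: |R|=0.18360 <1
  x=-2.667: |R|=1.26439 >1
  x=-2.407: |R|=1.07417 >1
  x=-2.383: |R|=1.05632 >1
So |R|<1 on (-2.3077, 0).

left endpoint -2.3077.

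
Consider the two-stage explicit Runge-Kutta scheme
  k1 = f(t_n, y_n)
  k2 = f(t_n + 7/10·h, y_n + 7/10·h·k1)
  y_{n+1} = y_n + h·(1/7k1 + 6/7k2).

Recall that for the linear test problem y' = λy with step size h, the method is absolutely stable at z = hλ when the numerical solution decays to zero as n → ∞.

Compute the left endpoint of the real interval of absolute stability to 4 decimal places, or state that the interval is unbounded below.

left endpoint -1.6667.

Set f=λy, z=hλ:
  k1=λy_n ⇒ h·k1=z·y_n;  k2=λ(1+7/10z)y_n ⇒ h·k2=z(1+7/10z)y_n
  y_{n+1}/y_n = 1 + 1/7z + 6/7z(1+7/10z) = 1 + z + 3/5z²
  ⇒ R(z) = 1 + z + 3/5z².

Find x<0 with |R(x)|<1.
x=-0.56: |R|=0.6282
R=1: x+3/5x²=0 ⇒ x=−5/3=-1.6667; min R=1−1/(4·3/5)=0.5833>−1
Confirm numerically:
  x=-1.635: |R|=0.96893 <1
  x=-1.250: |R|=0.68750 <1
  x=-1.003: |R|=0.60061 <1
  x=-0.737: |R|=0.58890 <1
  x=-1.878: |R|=1.23813 >1
  x=-1.772: |R|=1.11199 >1
So |R|<1 on (-1.6667, 0).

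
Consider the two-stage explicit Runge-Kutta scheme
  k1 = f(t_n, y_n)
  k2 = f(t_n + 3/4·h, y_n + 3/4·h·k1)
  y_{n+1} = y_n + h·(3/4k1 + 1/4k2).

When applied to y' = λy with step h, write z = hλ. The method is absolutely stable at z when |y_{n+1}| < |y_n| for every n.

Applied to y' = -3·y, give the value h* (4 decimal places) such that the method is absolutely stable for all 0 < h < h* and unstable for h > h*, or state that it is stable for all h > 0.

On y'=λy, z=hλ:
  k1=λy_n ⇒ h·k1=z·y_n;  k2=λ(1+3/4z)y_n ⇒ h·k2=z(1+3/4z)y_n
  y_{n+1}/y_n = 1 + 3/4z + 1/4z(1+3/4z) = 1 + z + 3/16z²
  ⇒ R(z) = 1 + z + 3/16z².

Find x<0 with |R(x)|<1.
x=-0.54: |R|=0.5147
R=1: x+3/16x²=0 ⇒ x=−16/3=-5.3333; min R=1−1/(4·3/16)=-0.3333>−1
Confirm numerically:
  x=-4.579: |R|=0.35236 <1
  x=-4.237: |R|=0.12903 <1
  x=-2.233: |R|=0.29807 <1
  x=-5.873: |R|=1.59427 >1
  x=-5.604: |R|=1.28440 >1
Stable set (-5.3333, 0).

(-5.3333,0); λ=-3 ⇒ h* = (16/3)/3 = 1.7778.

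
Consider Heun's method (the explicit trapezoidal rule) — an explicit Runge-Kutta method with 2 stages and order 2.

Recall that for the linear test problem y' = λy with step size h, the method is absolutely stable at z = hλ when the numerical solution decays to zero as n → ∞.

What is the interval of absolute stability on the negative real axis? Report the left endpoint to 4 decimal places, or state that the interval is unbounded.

On y'=λy, z=hλ:
  order 2, 2-stage ⇒ R(z)=1+z+z^2/2
  (e.g. R(-1.22)=0.52420, |R|=0.52420)

Solve |R(x)|<1 on ℝ⁻.
x=-1.22: |R|=0.5242
|R(-2)|=1.0000 |R(-1.23)|=0.5264 |R(-1.13)|=0.5085
Bisect:
  x_lo=-2.7238 |R|=1.9857  x_hi=-0.2672 |R|=0.7685
  mid=-1.49549 |R|=0.62276 →hi
  mid=-2.10964 |R|=1.11565 →lo
  mid=-1.80257 |R|=0.82206 →hi
  mid=-1.95610 |R|=0.95707 →hi
  mid=-2.03287 |R|=1.03341 →lo
  mid=-1.99449 |R|=0.99450 →hi
  mid=-2.01368 |R|=1.01377 →lo
  mid=-2.00408 |R|=1.00409 →lo
  ...
  [-2.00004,-1.99989] ⇒ x*=-2.0000
Interval (-2.0000, 0).

(-2.0000, 0).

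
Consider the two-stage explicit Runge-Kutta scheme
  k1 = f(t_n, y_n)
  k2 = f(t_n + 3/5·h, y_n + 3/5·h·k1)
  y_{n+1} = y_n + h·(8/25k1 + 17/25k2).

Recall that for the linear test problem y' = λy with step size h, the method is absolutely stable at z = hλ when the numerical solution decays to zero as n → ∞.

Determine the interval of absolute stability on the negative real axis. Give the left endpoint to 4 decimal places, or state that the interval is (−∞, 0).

Set f=λy, z=hλ:
  k1=λy_n ⇒ h·k1=z·y_n;  k2=λ(1+3/5z)y_n ⇒ h·k2=z(1+3/5z)y_n
  y_{n+1}/y_n = 1 + 8/25z + 17/25z(1+3/5z) = 1 + z + 51/125z²
  Hence R(z) = 1 + z + 51/125z².

Find x<0 with |R(x)|<1.
x=-0.76: |R|=0.4757
R=1: x+51/125x²=0 ⇒ x=−125/51=-2.4510; min R=1−1/(4·51/125)=0.3873>−1
Confirm numerically:
  x=-2.241: |R|=0.80801 <1
  x=-1.951: |R|=0.60201 <1
  x=-1.621: |R|=0.45108 <1
  x=-1.249: |R|=0.38748 <1
  x=-3.030: |R|=1.71581 >1
  x=-2.752: |R|=1.33799 >1
So |R|<1 on (-2.4510, 0).

z∈(-2.4510,0).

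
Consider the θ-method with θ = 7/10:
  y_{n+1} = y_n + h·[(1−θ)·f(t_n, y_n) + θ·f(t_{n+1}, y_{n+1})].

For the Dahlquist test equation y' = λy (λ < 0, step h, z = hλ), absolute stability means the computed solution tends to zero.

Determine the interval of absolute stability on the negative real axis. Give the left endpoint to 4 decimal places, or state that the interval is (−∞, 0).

unbounded; (−∞, 0).

With y'=λy (z=hλ):
  y_{n+1} = y_n + z·[3/10·y_n + 7/10·y_{n+1}] ⇒ (1 − 7/10z)y_{n+1} = (1 + 3/10z)y_n
  ⇒ R(z) = (1 + 3/10z)/(1 − 7/10z).

Solve |R(x)|<1 on ℝ⁻.
x=-1.72: |R|=0.2196
x=-2: |R|=0.1667
x=-10: |R|=0.2500
x=-100: |R|=0.4085
θ=7/10≥1/2 ⇒ |1+3/10x|<|1−7/10x| ∀x<0 ⇒ unbounded interval.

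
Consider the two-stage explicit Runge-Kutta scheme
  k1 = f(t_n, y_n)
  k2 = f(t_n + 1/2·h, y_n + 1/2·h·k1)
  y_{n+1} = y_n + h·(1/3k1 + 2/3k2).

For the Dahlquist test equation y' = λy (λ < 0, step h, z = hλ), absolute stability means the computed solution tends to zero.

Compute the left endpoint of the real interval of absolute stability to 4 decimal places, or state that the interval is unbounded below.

On y'=λy, z=hλ:
  k1=λy_n ⇒ h·k1=z·y_n;  k2=λ(1+1/2z)y_n ⇒ h·k2=z(1+1/2z)y_n
  y_{n+1}/y_n = 1 + 1/3z + 2/3z(1+1/2z) = 1 + z + 1/3z²
  R(z) = 1 + z + 1/3z².

Solve |R(x)|<1 on ℝ⁻.
x=-0.98: |R|=0.3401
R=1: x+1/3x²=0 ⇒ x=−3=-3.0000; min R=1−1/(4·1/3)=0.2500>−1
Confirm numerically:
  x=-2.145: |R|=0.38867 <1
  x=-1.633: |R|=0.25590 <1
  x=-1.398: |R|=0.25347 <1
  x=-1.305: |R|=0.26267 <1
  x=-3.569: |R|=1.67692 >1
  x=-3.532: |R|=1.62634 >1
Interval (-3.0000, 0).

left endpoint -3.0000.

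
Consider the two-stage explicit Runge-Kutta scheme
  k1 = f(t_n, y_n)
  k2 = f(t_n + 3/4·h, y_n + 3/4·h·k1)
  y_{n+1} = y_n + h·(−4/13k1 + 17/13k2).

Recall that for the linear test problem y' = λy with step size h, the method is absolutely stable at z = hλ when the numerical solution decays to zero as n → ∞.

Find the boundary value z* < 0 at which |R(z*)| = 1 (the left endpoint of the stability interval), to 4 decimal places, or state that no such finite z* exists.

With y'=λy (z=hλ):
  k1=λy_n ⇒ h·k1=z·y_n;  k2=λ(1+3/4z)y_n ⇒ h·k2=z(1+3/4z)y_n
  y_{n+1}/y_n = 1 − 4/13z + 17/13z(1+3/4z) = 1 + z + 51/52z²
  so R(z) = 1 + z + 51/52z².

Boundary: |R(x)|=1, x<0.
x=-1.16: |R|=1.1597
R=1: x+51/52x²=0 ⇒ x=−52/51=-1.0196; min R=1−1/(4·51/52)=0.7451>−1
Confirm numerically:
  x=-0.933: |R|=0.92075 <1
  x=-0.846: |R|=0.85595 <1
  x=-0.770: |R|=0.81150 <1
  x=-0.488: |R|=0.74556 <1
  x=-1.466: |R|=1.64183 >1
  x=-1.160: |R|=1.15972 >1
So |R|<1 on (-1.0196, 0).

left endpoint -1.0196.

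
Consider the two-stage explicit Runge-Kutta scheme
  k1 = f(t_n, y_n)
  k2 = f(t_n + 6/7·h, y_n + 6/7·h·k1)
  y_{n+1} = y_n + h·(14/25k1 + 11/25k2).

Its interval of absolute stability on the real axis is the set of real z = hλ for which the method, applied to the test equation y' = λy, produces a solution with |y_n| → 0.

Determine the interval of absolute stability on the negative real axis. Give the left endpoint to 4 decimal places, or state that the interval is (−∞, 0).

With y'=λy (z=hλ):
  k1=λy_n ⇒ h·k1=z·y_n;  k2=λ(1+6/7z)y_n ⇒ h·k2=z(1+6/7z)y_n
  y_{n+1}/y_n = 1 + 14/25z + 11/25z(1+6/7z) = 1 + z + 66/175z²
  ⇒ R(z) = 1 + z + 66/175z².

Solve |R(x)|<1 on ℝ⁻.
x=-1.4: |R|=0.3392
R=1: x+66/175x²=0 ⇒ x=−175/66=-2.6515; min R=1−1/(4·66/175)=0.3371>−1
Confirm numerically:
  x=-2.566: |R|=0.91724 <1
  x=-2.420: |R|=0.78870 <1
  x=-1.672: |R|=0.38233 <1
  x=-1.414: |R|=0.34006 <1
  x=-3.226: |R|=1.69895 >1
  x=-2.771: |R|=1.12487 >1
So |R|<1 on (-2.6515, 0).

(-2.6515, 0).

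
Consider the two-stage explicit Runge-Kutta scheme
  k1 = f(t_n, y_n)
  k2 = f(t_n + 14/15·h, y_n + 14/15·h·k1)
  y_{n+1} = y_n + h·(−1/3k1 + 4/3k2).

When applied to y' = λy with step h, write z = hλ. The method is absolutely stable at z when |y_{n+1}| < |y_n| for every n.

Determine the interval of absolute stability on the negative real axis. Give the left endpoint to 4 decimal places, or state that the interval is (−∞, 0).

(-0.8036, 0).

Test eqn y'=λy, z=hλ:
  k1=λy_n ⇒ h·k1=z·y_n;  k2=λ(1+14/15z)y_n ⇒ h·k2=z(1+14/15z)y_n
  y_{n+1}/y_n = 1 − 1/3z + 4/3z(1+14/15z) = 1 + z + 56/45z²
  R(z) = 1 + z + 56/45z².

Solve |R(x)|<1 on ℝ⁻.
x=-0.38: |R|=0.7997
R=1: x+56/45x²=0 ⇒ x=−45/56=-0.8036; min R=1−1/(4·56/45)=0.7991>−1
Confirm numerically:
  x=-0.743: |R|=0.94399 <1
  x=-0.608: |R|=0.85203 <1
  x=-0.542: |R|=0.82357 <1
  x=-1.217: |R|=1.62613 >1
  x=-0.873: |R|=1.07543 >1
Stable set (-0.8036, 0).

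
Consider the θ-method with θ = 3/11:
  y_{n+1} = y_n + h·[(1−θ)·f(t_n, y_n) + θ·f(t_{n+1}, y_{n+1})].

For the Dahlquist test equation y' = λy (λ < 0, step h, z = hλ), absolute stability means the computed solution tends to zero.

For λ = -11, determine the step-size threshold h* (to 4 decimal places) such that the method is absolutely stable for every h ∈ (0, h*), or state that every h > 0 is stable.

With y'=λy (z=hλ):
  y_{n+1} = y_n + z·[8/11·y_n + 3/11·y_{n+1}] ⇒ (1 − 3/11z)y_{n+1} = (1 + 8/11z)y_n
  Hence R(z) = (1 + 8/11z)/(1 − 3/11z).

Solve |R(x)|<1 on ℝ⁻.
x=-1.74: |R|=0.1800
R=−1: 1+8/11x = −1+3/11x ⇒ -5/11x=2 ⇒ x=2/(-5/11)=-4.4000
Confirm numerically:
  x=-4.231: |R|=0.96434 <1
  x=-3.547: |R|=0.80292 <1
  x=-3.318: |R|=0.74182 <1
  x=-2.344: |R|=0.42990 <1
  x=-4.701: |R|=1.05995 >1
  x=-4.481: |R|=1.01657 >1
Interval (-4.4000, 0).

(-4.4000,0); λ=-11 ⇒ h* = (22/5)/11 = 0.4000.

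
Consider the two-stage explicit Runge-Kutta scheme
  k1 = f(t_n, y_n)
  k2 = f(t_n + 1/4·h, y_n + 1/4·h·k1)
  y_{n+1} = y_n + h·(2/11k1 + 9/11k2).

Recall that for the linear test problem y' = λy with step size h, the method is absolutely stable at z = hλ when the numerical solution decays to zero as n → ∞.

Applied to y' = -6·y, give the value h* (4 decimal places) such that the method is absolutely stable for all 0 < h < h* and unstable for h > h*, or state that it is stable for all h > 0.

(-4.8889,0); λ=-6 ⇒ h* = (44/9)/6 = 0.8148.

With y'=λy (z=hλ):
  k1=λy_n ⇒ h·k1=z·y_n;  k2=λ(1+1/4z)y_n ⇒ h·k2=z(1+1/4z)y_n
  y_{n+1}/y_n = 1 + 2/11z + 9/11z(1+1/4z) = 1 + z + 9/44z²
  ⇒ R(z) = 1 + z + 9/44z².

Need |R(x)|<1, x<0.
x=-0.8: |R|=0.3309
R=1: x+9/44x²=0 ⇒ x=−44/9=-4.8889; min R=1−1/(4·9/44)=-0.2222>−1
Confirm numerically:
  x=-3.897: |R|=0.20935 <1
  x=-3.186: |R|=0.10974 <1
  x=-2.068: |R|=0.19324 <1
  x=-5.460: |R|=1.63783 >1
  x=-5.422: |R|=1.59124 >1
  x=-4.938: |R|=1.04960 >1
So |R|<1 on (-4.8889, 0).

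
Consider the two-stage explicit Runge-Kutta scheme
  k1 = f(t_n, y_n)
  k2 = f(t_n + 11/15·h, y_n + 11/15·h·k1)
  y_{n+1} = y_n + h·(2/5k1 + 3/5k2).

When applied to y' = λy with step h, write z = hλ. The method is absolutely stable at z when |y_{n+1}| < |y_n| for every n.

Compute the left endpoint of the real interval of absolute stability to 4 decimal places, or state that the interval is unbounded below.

Test eqn y'=λy, z=hλ:
  k1=λy_n ⇒ h·k1=z·y_n;  k2=λ(1+11/15z)y_n ⇒ h·k2=z(1+11/15z)y_n
  y_{n+1}/y_n = 1 + 2/5z + 3/5z(1+11/15z) = 1 + z + 11/25z²
  Hence R(z) = 1 + z + 11/25z².

Need |R(x)|<1, x<0.
x=-0.71: |R|=0.5118
R=1: x+11/25x²=0 ⇒ x=−25/11=-2.2727; min R=1−1/(4·11/25)=0.4318>−1
Confirm numerically:
  x=-1.932: |R|=0.71035 <1
  x=-1.291: |R|=0.44234 <1
  x=-0.965: |R|=0.44474 <1
  x=-2.438: |R|=1.17729 >1
  x=-2.319: |R|=1.04721 >1
Interval (-2.2727, 0).

left endpoint -2.2727.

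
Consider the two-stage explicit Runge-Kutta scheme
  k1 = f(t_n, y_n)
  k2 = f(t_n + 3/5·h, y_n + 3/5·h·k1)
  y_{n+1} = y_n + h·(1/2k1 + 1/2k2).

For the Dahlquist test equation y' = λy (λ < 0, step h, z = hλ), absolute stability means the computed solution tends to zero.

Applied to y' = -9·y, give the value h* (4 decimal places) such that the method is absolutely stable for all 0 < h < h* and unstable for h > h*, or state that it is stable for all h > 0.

With y'=λy (z=hλ):
  k1=λy_n ⇒ h·k1=z·y_n;  k2=λ(1+3/5z)y_n ⇒ h·k2=z(1+3/5z)y_n
  y_{n+1}/y_n = 1 + 1/2z + 1/2z(1+3/5z) = 1 + z + 3/10z²
  Hence R(z) = 1 + z + 3/10z².

Solve |R(x)|<1 on ℝ⁻.
x=-1.78: |R|=0.1705
R=1: x+3/10x²=0 ⇒ x=−10/3=-3.3333; min R=1−1/(4·3/10)=0.1667>−1
Confirm numerically:
  x=-3.192: |R|=0.86466 <1
  x=-2.917: |R|=0.63567 <1
  x=-2.832: |R|=0.57407 <1
  x=-2.667: |R|=0.46687 <1
  x=-3.698: |R|=1.40456 >1
  x=-3.466: |R|=1.13795 >1
Interval (-3.3333, 0).

(-3.3333,0); λ=-9 ⇒ h* = (10/3)/9 = 0.3704.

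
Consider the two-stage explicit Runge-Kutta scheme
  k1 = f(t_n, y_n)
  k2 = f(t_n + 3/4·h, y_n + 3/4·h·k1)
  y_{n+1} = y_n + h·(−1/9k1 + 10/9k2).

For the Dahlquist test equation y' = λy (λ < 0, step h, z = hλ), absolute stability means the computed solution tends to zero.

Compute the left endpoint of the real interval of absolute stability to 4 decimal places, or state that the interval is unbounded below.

Set f=λy, z=hλ:
  k1=λy_n ⇒ h·k1=z·y_n;  k2=λ(1+3/4z)y_n ⇒ h·k2=z(1+3/4z)y_n
  y_{n+1}/y_n = 1 − 1/9z + 10/9z(1+3/4z) = 1 + z + 5/6z²
  Hence R(z) = 1 + z + 5/6z².

Need |R(x)|<1, x<0.
x=-1.61: |R|=1.5501
R=1: x+5/6x²=0 ⇒ x=−6/5=-1.2000; min R=1−1/(4·5/6)=0.7000>−1
Confirm numerically:
  x=-1.159: |R|=0.96040 <1
  x=-0.789: |R|=0.72977 <1
  x=-0.639: |R|=0.70127 <1
  x=-1.490: |R|=1.36008 >1
  x=-1.457: |R|=1.31204 >1
  x=-1.382: |R|=1.20960 >1
So |R|<1 on (-1.2000, 0).

z* = -1.2000.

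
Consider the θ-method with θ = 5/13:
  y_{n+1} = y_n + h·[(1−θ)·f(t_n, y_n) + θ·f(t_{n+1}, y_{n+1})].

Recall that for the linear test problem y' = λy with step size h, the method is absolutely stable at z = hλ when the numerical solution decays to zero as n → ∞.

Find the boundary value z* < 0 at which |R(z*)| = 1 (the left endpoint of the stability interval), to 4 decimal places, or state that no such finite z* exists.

left endpoint -8.6667.

Test eqn y'=λy, z=hλ:
  y_{n+1} = y_n + z·[8/13·y_n + 5/13·y_{n+1}] ⇒ (1 − 5/13z)y_{n+1} = (1 + 8/13z)y_n
  R(z) = (1 + 8/13z)/(1 − 5/13z).

Need |R(x)|<1, x<0.
x=-1.67: |R|=0.0169
R=−1: 1+8/13x = −1+5/13x ⇒ -3/13x=2 ⇒ x=2/(-3/13)=-8.6667
Confirm numerically:
  x=-7.529: |R|=0.93261 <1
  x=-4.774: |R|=0.68327 <1
  x=-4.499: |R|=0.64775 <1
  x=-3.551: |R|=0.50099 <1
  x=-9.250: |R|=1.02954 >1
  x=-9.099: |R|=1.02217 >1
Stable set (-8.6667, 0).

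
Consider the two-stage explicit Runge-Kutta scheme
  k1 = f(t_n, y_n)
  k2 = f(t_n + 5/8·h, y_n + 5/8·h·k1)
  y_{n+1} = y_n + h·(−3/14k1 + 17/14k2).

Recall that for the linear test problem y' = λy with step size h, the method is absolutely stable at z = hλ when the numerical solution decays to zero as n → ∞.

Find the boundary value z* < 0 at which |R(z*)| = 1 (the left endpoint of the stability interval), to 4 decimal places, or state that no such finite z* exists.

left endpoint -1.3176.

Set f=λy, z=hλ:
  k1=λy_n ⇒ h·k1=z·y_n;  k2=λ(1+5/8z)y_n ⇒ h·k2=z(1+5/8z)y_n
  y_{n+1}/y_n = 1 − 3/14z + 17/14z(1+5/8z) = 1 + z + 85/112z²
  ⇒ R(z) = 1 + z + 85/112z².

Need |R(x)|<1, x<0.
x=-1.35: |R|=1.0331
R=1: x+85/112x²=0 ⇒ x=−112/85=-1.3176; min R=1−1/(4·85/112)=0.6706>−1
Confirm numerically:
  x=-1.248: |R|=0.93403 <1
  x=-1.037: |R|=0.77913 <1
  x=-0.841: |R|=0.69578 <1
  x=-1.837: |R|=1.72406 >1
  x=-1.621: |R|=1.37319 >1
Stable set (-1.3176, 0).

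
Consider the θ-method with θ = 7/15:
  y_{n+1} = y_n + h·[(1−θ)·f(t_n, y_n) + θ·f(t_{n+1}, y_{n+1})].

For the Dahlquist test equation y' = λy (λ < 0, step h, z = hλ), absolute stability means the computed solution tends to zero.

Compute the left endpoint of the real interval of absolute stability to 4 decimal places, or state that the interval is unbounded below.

With y'=λy (z=hλ):
  y_{n+1} = y_n + z·[8/15·y_n + 7/15·y_{n+1}] ⇒ (1 − 7/15z)y_{n+1} = (1 + 8/15z)y_n
  ⇒ R(z) = (1 + 8/15z)/(1 − 7/15z).

Boundary: |R(x)|=1, x<0.
x=-1.25: |R|=0.2105
R=−1: 1+8/15x = −1+7/15x ⇒ -1/15x=2 ⇒ x=2/(-1/15)=-30.0000
Confirm numerically:
  x=-24.881: |R|=0.97294 <1
  x=-22.395: |R|=0.95572 <1
  x=-17.091: |R|=0.90412 <1
  x=-30.574: |R|=1.00251 >1
  x=-30.115: |R|=1.00051 >1
Stable set (-30.0000, 0).

z* = -30.0000.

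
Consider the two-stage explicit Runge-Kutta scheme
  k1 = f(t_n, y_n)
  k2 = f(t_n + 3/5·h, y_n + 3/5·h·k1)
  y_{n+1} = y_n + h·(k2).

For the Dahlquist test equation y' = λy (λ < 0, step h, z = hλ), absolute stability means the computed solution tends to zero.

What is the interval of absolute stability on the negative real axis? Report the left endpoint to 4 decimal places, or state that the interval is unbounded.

z∈(-1.6667,0).

Set f=λy, z=hλ:
  k1=λy_n ⇒ h·k1=z·y_n;  k2=λ(1+3/5z)y_n ⇒ h·k2=z(1+3/5z)y_n
  y_{n+1}/y_n = 1 + z(1+3/5z) = 1 + z + 3/5z²
  Hence R(z) = 1 + z + 3/5z².

Need |R(x)|<1, x<0.
x=-0.85: |R|=0.5835
R=1: x+3/5x²=0 ⇒ x=−5/3=-1.6667; min R=1−1/(4·3/5)=0.5833>−1
Confirm numerically:
  x=-1.588: |R|=0.92505 <1
  x=-1.515: |R|=0.86213 <1
  x=-1.024: |R|=0.60515 <1
  x=-0.807: |R|=0.58375 <1
  x=-1.980: |R|=1.37224 >1
  x=-1.865: |R|=1.22193 >1
So |R|<1 on (-1.6667, 0).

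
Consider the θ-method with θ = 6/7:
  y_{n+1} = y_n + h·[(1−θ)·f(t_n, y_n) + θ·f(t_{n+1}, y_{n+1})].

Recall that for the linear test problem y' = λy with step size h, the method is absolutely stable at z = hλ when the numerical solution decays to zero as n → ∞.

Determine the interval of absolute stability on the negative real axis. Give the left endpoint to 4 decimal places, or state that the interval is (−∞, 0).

Test eqn y'=λy, z=hλ:
  y_{n+1} = y_n + z·[1/7·y_n + 6/7·y_{n+1}] ⇒ (1 − 6/7z)y_{n+1} = (1 + 1/7z)y_n
  R(z) = (1 + 1/7z)/(1 − 6/7z).

Boundary: |R(x)|=1, x<0.
x=-0.78: |R|=0.5325
x=-2: |R|=0.2632
x=-10: |R|=0.0448
x=-100: |R|=0.1532
θ=6/7≥1/2 ⇒ |1+1/7x|<|1−6/7x| ∀x<0 ⇒ interval (−∞,0).

interval (−∞, 0).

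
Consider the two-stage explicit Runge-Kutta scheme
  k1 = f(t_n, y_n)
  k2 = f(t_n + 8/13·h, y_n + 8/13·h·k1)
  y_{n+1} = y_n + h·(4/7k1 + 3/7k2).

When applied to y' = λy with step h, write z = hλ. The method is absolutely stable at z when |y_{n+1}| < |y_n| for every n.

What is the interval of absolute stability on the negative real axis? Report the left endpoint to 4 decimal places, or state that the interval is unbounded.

On y'=λy, z=hλ:
  k1=λy_n ⇒ h·k1=z·y_n;  k2=λ(1+8/13z)y_n ⇒ h·k2=z(1+8/13z)y_n
  y_{n+1}/y_n = 1 + 4/7z + 3/7z(1+8/13z) = 1 + z + 24/91z²
  ⇒ R(z) = 1 + z + 24/91z².

Solve |R(x)|<1 on ℝ⁻.
x=-0.99: |R|=0.2685
R=1: x+24/91x²=0 ⇒ x=−91/24=-3.7917; min R=1−1/(4·24/91)=0.0521>−1
Confirm numerically:
  x=-3.098: |R|=0.43324 <1
  x=-3.033: |R|=0.39313 <1
  x=-2.700: |R|=0.22264 <1
  x=-2.051: |R|=0.05843 <1
  x=-4.209: |R|=1.46327 >1
  x=-3.941: |R|=1.15521 >1
Stable set (-3.7917, 0).

z∈(-3.7917,0).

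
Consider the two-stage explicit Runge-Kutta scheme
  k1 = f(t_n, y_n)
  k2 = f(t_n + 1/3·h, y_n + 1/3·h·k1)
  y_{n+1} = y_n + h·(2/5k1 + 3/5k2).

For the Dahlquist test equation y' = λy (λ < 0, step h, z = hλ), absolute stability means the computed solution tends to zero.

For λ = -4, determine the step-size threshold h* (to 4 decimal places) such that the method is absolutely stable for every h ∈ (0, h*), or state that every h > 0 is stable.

(-5.0000,0); λ=-4 ⇒ h* = (5)/4 = 1.2500.

Test eqn y'=λy, z=hλ:
  k1=λy_n ⇒ h·k1=z·y_n;  k2=λ(1+1/3z)y_n ⇒ h·k2=z(1+1/3z)y_n
  y_{n+1}/y_n = 1 + 2/5z + 3/5z(1+1/3z) = 1 + z + 1/5z²
  Hence R(z) = 1 + z + 1/5z².

Find x<0 with |R(x)|<1.
x=-1.13: |R|=0.1254
R=1: x+1/5x²=0 ⇒ x=−5=-5.0000; min R=1−1/(4·1/5)=-0.2500>−1
Confirm numerically:
  x=-3.927: |R|=0.15727 <1
  x=-3.129: |R|=0.17087 <1
  x=-2.750: |R|=0.23750 <1
  x=-5.256: |R|=1.26911 >1
  x=-5.202: |R|=1.21016 >1
So |R|<1 on (-5.0000, 0).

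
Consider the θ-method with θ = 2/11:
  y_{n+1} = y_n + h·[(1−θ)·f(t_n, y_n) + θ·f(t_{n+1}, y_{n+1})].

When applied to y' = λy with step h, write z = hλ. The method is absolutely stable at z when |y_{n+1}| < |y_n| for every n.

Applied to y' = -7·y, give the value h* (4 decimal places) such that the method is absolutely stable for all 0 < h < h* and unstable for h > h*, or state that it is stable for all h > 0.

(-3.1429,0); λ=-7 ⇒ h* = (22/7)/7 = 0.4490.

With y'=λy (z=hλ):
  y_{n+1} = y_n + z·[9/11·y_n + 2/11·y_{n+1}] ⇒ (1 − 2/11z)y_{n+1} = (1 + 9/11z)y_n
  R(z) = (1 + 9/11z)/(1 − 2/11z).

Find x<0 with |R(x)|<1.
x=-1.13: |R|=0.0626
R=−1: 1+9/11x = −1+2/11x ⇒ -7/11x=2 ⇒ x=2/(-7/11)=-3.1429
Confirm numerically:
  x=-2.951: |R|=0.92054 <1
  x=-2.113: |R|=0.52653 <1
  x=-1.930: |R|=0.42867 <1
  x=-1.380: |R|=0.10320 <1
  x=-3.728: |R|=1.22193 >1
  x=-3.486: |R|=1.13365 >1
  x=-3.452: |R|=1.12087 >1
Interval (-3.1429, 0).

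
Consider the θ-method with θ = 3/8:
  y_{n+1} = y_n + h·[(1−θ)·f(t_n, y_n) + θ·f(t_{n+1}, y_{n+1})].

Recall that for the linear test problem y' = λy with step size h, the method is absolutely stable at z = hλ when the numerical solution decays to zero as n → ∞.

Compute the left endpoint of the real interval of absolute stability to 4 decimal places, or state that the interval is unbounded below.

left endpoint -8.0000.

Test eqn y'=λy, z=hλ:
  y_{n+1} = y_n + z·[5/8·y_n + 3/8·y_{n+1}] ⇒ (1 − 3/8z)y_{n+1} = (1 + 5/8z)y_n
  ⇒ R(z) = (1 + 5/8z)/(1 − 3/8z).

Find x<0 with |R(x)|<1.
x=-1.68: |R|=0.0307
R=−1: 1+5/8x = −1+3/8x ⇒ -1/4x=2 ⇒ x=2/(-1/4)=-8.0000
Confirm numerically:
  x=-6.865: |R|=0.92062 <1
  x=-6.602: |R|=0.89945 <1
  x=-4.992: |R|=0.73816 <1
  x=-8.506: |R|=1.03019 >1
  x=-8.217: |R|=1.01329 >1
Stable set (-8.0000, 0).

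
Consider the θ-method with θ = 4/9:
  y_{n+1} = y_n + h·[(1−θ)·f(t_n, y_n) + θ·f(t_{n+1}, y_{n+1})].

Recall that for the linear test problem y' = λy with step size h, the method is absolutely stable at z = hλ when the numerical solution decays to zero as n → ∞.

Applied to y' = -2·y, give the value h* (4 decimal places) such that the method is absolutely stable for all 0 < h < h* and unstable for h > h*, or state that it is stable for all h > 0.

(-18.0000,0); λ=-2 ⇒ h* = (18)/2 = 9.0000.

Test eqn y'=λy, z=hλ:
  y_{n+1} = y_n + z·[5/9·y_n + 4/9·y_{n+1}] ⇒ (1 − 4/9z)y_{n+1} = (1 + 5/9z)y_n
  ⇒ R(z) = (1 + 5/9z)/(1 − 4/9z).

Find x<0 with |R(x)|<1.
x=-0.71: |R|=0.4603
R=−1: 1+5/9x = −1+4/9x ⇒ -1/9x=2 ⇒ x=2/(-1/9)=-18.0000
Confirm numerically:
  x=-13.627: |R|=0.93114 <1
  x=-13.060: |R|=0.91933 <1
  x=-10.656: |R|=0.85774 <1
  x=-18.575: |R|=1.00690 >1
  x=-18.458: |R|=1.00553 >1
  x=-18.114: |R|=1.00140 >1
Stable set (-18.0000, 0).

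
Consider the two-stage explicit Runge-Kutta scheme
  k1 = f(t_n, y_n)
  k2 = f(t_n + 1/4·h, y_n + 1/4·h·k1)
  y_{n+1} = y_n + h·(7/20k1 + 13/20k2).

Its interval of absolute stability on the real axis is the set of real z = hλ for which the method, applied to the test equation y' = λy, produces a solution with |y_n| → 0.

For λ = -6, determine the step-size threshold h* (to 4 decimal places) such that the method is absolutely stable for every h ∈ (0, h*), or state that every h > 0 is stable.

(-6.1538,0); λ=-6 ⇒ h* = (80/13)/6 = 1.0256.

Test eqn y'=λy, z=hλ:
  k1=λy_n ⇒ h·k1=z·y_n;  k2=λ(1+1/4z)y_n ⇒ h·k2=z(1+1/4z)y_n
  y_{n+1}/y_n = 1 + 7/20z + 13/20z(1+1/4z) = 1 + z + 13/80z²
  so R(z) = 1 + z + 13/80z².

Boundary: |R(x)|=1, x<0.
x=-1.77: |R|=0.2609
R=1: x+13/80x²=0 ⇒ x=−80/13=-6.1538; min R=1−1/(4·13/80)=-0.5385>−1
Confirm numerically:
  x=-5.861: |R|=0.72109 <1
  x=-4.738: |R|=0.09010 <1
  x=-3.070: |R|=0.53845 <1
  x=-2.462: |R|=0.47702 <1
  x=-6.518: |R|=1.38570 >1
  x=-6.284: |R|=1.13291 >1
  x=-6.249: |R|=1.09663 >1
Stable set (-6.1538, 0).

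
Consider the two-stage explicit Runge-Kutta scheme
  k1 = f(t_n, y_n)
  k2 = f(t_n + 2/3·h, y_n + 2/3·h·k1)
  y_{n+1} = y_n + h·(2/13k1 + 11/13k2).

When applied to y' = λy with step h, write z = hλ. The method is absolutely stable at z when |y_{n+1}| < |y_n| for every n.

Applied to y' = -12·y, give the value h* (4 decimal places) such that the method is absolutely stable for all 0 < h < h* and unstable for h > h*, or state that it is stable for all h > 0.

Set f=λy, z=hλ:
  k1=λy_n ⇒ h·k1=z·y_n;  k2=λ(1+2/3z)y_n ⇒ h·k2=z(1+2/3z)y_n
  y_{n+1}/y_n = 1 + 2/13z + 11/13z(1+2/3z) = 1 + z + 22/39z²
  R(z) = 1 + z + 22/39z².

Need |R(x)|<1, x<0.
x=-1.02: |R|=0.5669
R=1: x+22/39x²=0 ⇒ x=−39/22=-1.7727; min R=1−1/(4·22/39)=0.5568>−1
Confirm numerically:
  x=-1.505: |R|=0.77271 <1
  x=-1.492: |R|=0.76373 <1
  x=-1.208: |R|=0.61517 <1
  x=-0.957: |R|=0.55963 <1
  x=-2.287: |R|=1.66346 >1
  x=-2.169: |R|=1.48485 >1
  x=-2.109: |R|=1.40006 >1
Stable set (-1.7727, 0).

(-1.7727,0); λ=-12 ⇒ h* = (39/22)/12 = 0.1477.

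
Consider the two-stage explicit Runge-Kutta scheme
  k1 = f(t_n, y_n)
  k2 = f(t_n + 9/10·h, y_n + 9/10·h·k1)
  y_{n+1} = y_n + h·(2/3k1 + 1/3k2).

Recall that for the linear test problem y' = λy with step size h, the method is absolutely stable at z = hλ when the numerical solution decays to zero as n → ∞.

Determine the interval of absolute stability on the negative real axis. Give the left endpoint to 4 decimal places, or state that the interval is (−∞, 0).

On y'=λy, z=hλ:
  k1=λy_n ⇒ h·k1=z·y_n;  k2=λ(1+9/10z)y_n ⇒ h·k2=z(1+9/10z)y_n
  y_{n+1}/y_n = 1 + 2/3z + 1/3z(1+9/10z) = 1 + z + 3/10z²
  Hence R(z) = 1 + z + 3/10z².

Boundary: |R(x)|=1, x<0.
x=-0.63: |R|=0.4891
R=1: x+3/10x²=0 ⇒ x=−10/3=-3.3333; min R=1−1/(4·3/10)=0.1667>−1
Confirm numerically:
  x=-2.123: |R|=0.22914 <1
  x=-1.986: |R|=0.19726 <1
  x=-1.960: |R|=0.19248 <1
  x=-3.785: |R|=1.51287 >1
  x=-3.769: |R|=1.49261 >1
  x=-3.367: |R|=1.03401 >1
Interval (-3.3333, 0).

z∈(-3.3333,0).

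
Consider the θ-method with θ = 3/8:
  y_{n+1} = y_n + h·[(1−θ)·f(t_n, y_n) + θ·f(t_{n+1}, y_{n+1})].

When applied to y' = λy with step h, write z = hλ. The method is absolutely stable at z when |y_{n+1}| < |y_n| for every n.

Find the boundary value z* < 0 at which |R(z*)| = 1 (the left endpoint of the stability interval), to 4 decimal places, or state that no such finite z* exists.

left endpoint -8.0000.

Test eqn y'=λy, z=hλ:
  y_{n+1} = y_n + z·[5/8·y_n + 3/8·y_{n+1}] ⇒ (1 − 3/8z)y_{n+1} = (1 + 5/8z)y_n
  R(z) = (1 + 5/8z)/(1 − 3/8z).

Boundary: |R(x)|=1, x<0.
x=-0.39: |R|=0.6598
R=−1: 1+5/8x = −1+3/8x ⇒ -1/4x=2 ⇒ x=2/(-1/4)=-8.0000
Confirm numerically:
  x=-6.744: |R|=0.91102 <1
  x=-3.965: |R|=0.59437 <1
  x=-3.266: |R|=0.46803 <1
  x=-8.550: |R|=1.03269 >1
  x=-8.541: |R|=1.03218 >1
  x=-8.481: |R|=1.02877 >1
Interval (-8.0000, 0).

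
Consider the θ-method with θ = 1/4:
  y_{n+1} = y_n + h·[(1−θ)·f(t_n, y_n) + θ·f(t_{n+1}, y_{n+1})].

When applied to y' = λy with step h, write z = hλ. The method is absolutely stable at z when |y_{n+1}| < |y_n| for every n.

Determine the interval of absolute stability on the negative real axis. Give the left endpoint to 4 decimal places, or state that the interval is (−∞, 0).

On y'=λy, z=hλ:
  y_{n+1} = y_n + z·[3/4·y_n + 1/4·y_{n+1}] ⇒ (1 − 1/4z)y_{n+1} = (1 + 3/4z)y_n
  so R(z) = (1 + 3/4z)/(1 − 1/4z).

Find x<0 with |R(x)|<1.
x=-1.42: |R|=0.0480
R=−1: 1+3/4x = −1+1/4x ⇒ -1/2x=2 ⇒ x=2/(-1/2)=-4.0000
Confirm numerically:
  x=-3.669: |R|=0.91368 <1
  x=-3.660: |R|=0.91123 <1
  x=-3.058: |R|=0.73307 <1
  x=-2.647: |R|=0.59290 <1
  x=-4.311: |R|=1.07484 >1
  x=-4.207: |R|=1.05044 >1
Stable set (-4.0000, 0).

(-4.0000, 0).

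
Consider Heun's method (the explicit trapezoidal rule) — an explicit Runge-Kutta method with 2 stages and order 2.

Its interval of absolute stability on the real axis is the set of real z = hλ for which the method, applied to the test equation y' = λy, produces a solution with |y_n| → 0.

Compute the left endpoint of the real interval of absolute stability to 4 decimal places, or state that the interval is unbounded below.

left endpoint -2.0000.

Set f=λy, z=hλ:
  order 2, 2-stage ⇒ R(z)=1+z+z^2/2
  (e.g. R(-1.62)=0.69220, |R|=0.69220)

Boundary: |R(x)|=1, x<0.
x=-1.62: |R|=0.6922
|R(-1.63)|=0.6985 |R(-0.63)|=0.5684 |R(-0.51)|=0.6200
Bisect:
  x_lo=-2.3074 |R|=1.3547  x_hi=-0.2404 |R|=0.7885
  mid=-1.27389 |R|=0.53751 →hi
  mid=-1.79066 |R|=0.81257 →hi
  mid=-2.04904 |R|=1.05024 →lo
  mid=-1.91985 |R|=0.92306 →hi
  mid=-1.98444 |R|=0.98457 →hi
  mid=-2.01674 |R|=1.01688 →lo
  mid=-2.00059 |R|=1.00059 →lo
  mid=-1.99252 |R|=0.99255 →hi
  mid=-1.99656 |R|=0.99656 →hi
  mid=-1.99857 |R|=0.99858 →hi
  ...
  [-2.00009,-1.99996] ⇒ x*=-2.0000
So |R|<1 on (-2.0000, 0).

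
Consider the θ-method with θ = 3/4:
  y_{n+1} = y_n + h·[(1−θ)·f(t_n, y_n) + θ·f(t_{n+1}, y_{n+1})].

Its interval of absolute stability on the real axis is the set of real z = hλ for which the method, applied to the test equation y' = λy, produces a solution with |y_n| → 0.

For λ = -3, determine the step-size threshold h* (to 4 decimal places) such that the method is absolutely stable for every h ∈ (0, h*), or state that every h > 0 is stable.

Set f=λy, z=hλ:
  y_{n+1} = y_n + z·[1/4·y_n + 3/4·y_{n+1}] ⇒ (1 − 3/4z)y_{n+1} = (1 + 1/4z)y_n
  ⇒ R(z) = (1 + 1/4z)/(1 − 3/4z).

Solve |R(x)|<1 on ℝ⁻.
x=-0.46: |R|=0.6580
x=-2: |R|=0.2000
x=-10: |R|=0.1765
x=-100: |R|=0.3158
θ=3/4≥1/2 ⇒ |1+1/4x|<|1−3/4x| ∀x<0 ⇒ stable on all of ℝ⁻.

unbounded; (−∞, 0). Any h>0 works for λ=-3.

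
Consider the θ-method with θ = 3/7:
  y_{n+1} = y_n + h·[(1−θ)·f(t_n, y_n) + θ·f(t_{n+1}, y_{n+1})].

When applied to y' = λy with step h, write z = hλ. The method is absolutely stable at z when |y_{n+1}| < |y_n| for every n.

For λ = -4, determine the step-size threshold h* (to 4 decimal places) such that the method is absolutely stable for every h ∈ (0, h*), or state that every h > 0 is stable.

Test eqn y'=λy, z=hλ:
  y_{n+1} = y_n + z·[4/7·y_n + 3/7·y_{n+1}] ⇒ (1 − 3/7z)y_{n+1} = (1 + 4/7z)y_n
  Hence R(z) = (1 + 4/7z)/(1 − 3/7z).

Need |R(x)|<1, x<0.
x=-0.69: |R|=0.4675
R=−1: 1+4/7x = −1+3/7x ⇒ -1/7x=2 ⇒ x=2/(-1/7)=-14.0000
Confirm numerically:
  x=-13.685: |R|=0.99345 <1
  x=-9.095: |R|=0.85693 <1
  x=-7.551: |R|=0.78252 <1
  x=-14.473: |R|=1.00938 >1
  x=-14.376: |R|=1.00750 >1
So |R|<1 on (-14.0000, 0).

(-14.0000,0); λ=-4 ⇒ h* = (14)/4 = 3.5000.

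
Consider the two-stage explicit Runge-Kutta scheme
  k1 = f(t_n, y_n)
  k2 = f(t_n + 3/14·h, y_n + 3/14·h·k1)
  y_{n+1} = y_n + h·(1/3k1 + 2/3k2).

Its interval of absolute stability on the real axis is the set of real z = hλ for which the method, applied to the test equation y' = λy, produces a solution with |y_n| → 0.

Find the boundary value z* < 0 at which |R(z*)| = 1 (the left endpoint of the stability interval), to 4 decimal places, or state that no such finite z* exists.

z* = -7.0000.

On y'=λy, z=hλ:
  k1=λy_n ⇒ h·k1=z·y_n;  k2=λ(1+3/14z)y_n ⇒ h·k2=z(1+3/14z)y_n
  y_{n+1}/y_n = 1 + 1/3z + 2/3z(1+3/14z) = 1 + z + 1/7z²
  ⇒ R(z) = 1 + z + 1/7z².

Boundary: |R(x)|=1, x<0.
x=-1.74: |R|=0.3075
R=1: x+1/7x²=0 ⇒ x=−7=-7.0000; min R=1−1/(4·1/7)=-0.7500>−1
Confirm numerically:
  x=-6.739: |R|=0.74873 <1
  x=-5.337: |R|=0.26792 <1
  x=-5.220: |R|=0.32737 <1
  x=-4.796: |R|=0.51005 <1
  x=-7.495: |R|=1.53000 >1
  x=-7.154: |R|=1.15739 >1
Stable set (-7.0000, 0).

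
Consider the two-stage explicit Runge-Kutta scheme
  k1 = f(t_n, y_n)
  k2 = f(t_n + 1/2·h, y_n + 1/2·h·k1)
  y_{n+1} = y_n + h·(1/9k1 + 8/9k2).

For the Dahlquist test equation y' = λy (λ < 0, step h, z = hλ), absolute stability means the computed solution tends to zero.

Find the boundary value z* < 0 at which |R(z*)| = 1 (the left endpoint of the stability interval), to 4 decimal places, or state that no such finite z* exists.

z* = -2.2500.

With y'=λy (z=hλ):
  k1=λy_n ⇒ h·k1=z·y_n;  k2=λ(1+1/2z)y_n ⇒ h·k2=z(1+1/2z)y_n
  y_{n+1}/y_n = 1 + 1/9z + 8/9z(1+1/2z) = 1 + z + 4/9z²
  R(z) = 1 + z + 4/9z².

Find x<0 with |R(x)|<1.
x=-1.37: |R|=0.4642
R=1: x+4/9x²=0 ⇒ x=−9/4=-2.2500; min R=1−1/(4·4/9)=0.4375>−1
Confirm numerically:
  x=-1.926: |R|=0.72266 <1
  x=-1.800: |R|=0.64000 <1
  x=-1.552: |R|=0.51854 <1
  x=-2.783: |R|=1.65926 >1
  x=-2.710: |R|=1.55404 >1
  x=-2.519: |R|=1.30116 >1
So |R|<1 on (-2.2500, 0).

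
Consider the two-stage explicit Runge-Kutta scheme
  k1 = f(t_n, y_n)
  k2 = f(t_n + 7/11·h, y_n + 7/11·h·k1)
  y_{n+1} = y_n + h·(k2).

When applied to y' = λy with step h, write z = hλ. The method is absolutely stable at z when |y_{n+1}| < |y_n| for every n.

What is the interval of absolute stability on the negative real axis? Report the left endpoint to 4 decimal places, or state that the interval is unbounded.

Test eqn y'=λy, z=hλ:
  k1=λy_n ⇒ h·k1=z·y_n;  k2=λ(1+7/11z)y_n ⇒ h·k2=z(1+7/11z)y_n
  y_{n+1}/y_n = 1 + z(1+7/11z) = 1 + z + 7/11z²
  so R(z) = 1 + z + 7/11z².

Boundary: |R(x)|=1, x<0.
x=-1.08: |R|=0.6623
R=1: x+7/11x²=0 ⇒ x=−11/7=-1.5714; min R=1−1/(4·7/11)=0.6071>−1
Confirm numerically:
  x=-1.515: |R|=0.94560 <1
  x=-1.251: |R|=0.74491 <1
  x=-0.905: |R|=0.61620 <1
  x=-0.763: |R|=0.60747 <1
  x=-2.033: |R|=1.59715 >1
  x=-1.684: |R|=1.12064 >1
  x=-1.664: |R|=1.09802 >1
Stable set (-1.5714, 0).

(-1.5714, 0).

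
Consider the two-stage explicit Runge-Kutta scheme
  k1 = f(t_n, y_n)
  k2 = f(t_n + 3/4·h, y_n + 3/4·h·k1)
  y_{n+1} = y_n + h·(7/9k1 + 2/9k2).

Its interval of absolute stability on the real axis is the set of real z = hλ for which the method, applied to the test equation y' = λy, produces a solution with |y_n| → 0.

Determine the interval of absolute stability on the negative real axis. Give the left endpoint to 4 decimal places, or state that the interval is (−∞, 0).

(-6.0000, 0).

Test eqn y'=λy, z=hλ:
  k1=λy_n ⇒ h·k1=z·y_n;  k2=λ(1+3/4z)y_n ⇒ h·k2=z(1+3/4z)y_n
  y_{n+1}/y_n = 1 + 7/9z + 2/9z(1+3/4z) = 1 + z + 1/6z²
  so R(z) = 1 + z + 1/6z².

Solve |R(x)|<1 on ℝ⁻.
x=-1.46: |R|=0.1047
R=1: x+1/6x²=0 ⇒ x=−6=-6.0000; min R=1−1/(4·1/6)=-0.5000>−1
Confirm numerically:
  x=-5.883: |R|=0.88528 <1
  x=-5.534: |R|=0.57019 <1
  x=-5.281: |R|=0.36716 <1
  x=-3.321: |R|=0.48283 <1
  x=-6.542: |R|=1.59096 >1
  x=-6.217: |R|=1.22485 >1
So |R|<1 on (-6.0000, 0).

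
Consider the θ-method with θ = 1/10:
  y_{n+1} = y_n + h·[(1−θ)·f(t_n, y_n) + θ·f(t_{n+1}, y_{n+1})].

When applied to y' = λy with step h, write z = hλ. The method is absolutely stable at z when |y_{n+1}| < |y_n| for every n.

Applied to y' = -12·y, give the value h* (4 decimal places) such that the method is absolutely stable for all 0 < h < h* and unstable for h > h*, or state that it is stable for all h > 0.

Test eqn y'=λy, z=hλ:
  y_{n+1} = y_n + z·[9/10·y_n + 1/10·y_{n+1}] ⇒ (1 − 1/10z)y_{n+1} = (1 + 9/10z)y_n
  so R(z) = (1 + 9/10z)/(1 − 1/10z).

Need |R(x)|<1, x<0.
x=-0.5: |R|=0.5238
R=−1: 1+9/10x = −1+1/10x ⇒ -4/5x=2 ⇒ x=2/(-4/5)=-2.5000
Confirm numerically:
  x=-1.793: |R|=0.52039 <1
  x=-1.636: |R|=0.40598 <1
  x=-1.544: |R|=0.33749 <1
  x=-2.864: |R|=1.22637 >1
  x=-2.753: |R|=1.15871 >1
  x=-2.636: |R|=1.08610 >1
So |R|<1 on (-2.5000, 0).

(-2.5000,0); λ=-12 ⇒ h* = (5/2)/12 = 0.2083.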